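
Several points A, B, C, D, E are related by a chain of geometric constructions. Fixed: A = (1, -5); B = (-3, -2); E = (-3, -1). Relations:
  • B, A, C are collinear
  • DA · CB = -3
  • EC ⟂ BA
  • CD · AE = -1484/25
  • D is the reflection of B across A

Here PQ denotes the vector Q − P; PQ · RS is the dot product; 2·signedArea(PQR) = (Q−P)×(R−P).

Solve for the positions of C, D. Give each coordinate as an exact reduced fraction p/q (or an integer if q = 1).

1. C_x = -87/25  [B, A, C are collinear ∩ EC ⟂ BA]
2. C_y = -41/25  [B, A, C are collinear ∩ EC ⟂ BA]
   → C = (-87/25, -41/25)
3. D_x = 5  [D is the reflection of B across A]
4. D_y = -8  [D is the reflection of B across A]
   → D = (5, -8)

C = (-87/25, -41/25)
D = (5, -8)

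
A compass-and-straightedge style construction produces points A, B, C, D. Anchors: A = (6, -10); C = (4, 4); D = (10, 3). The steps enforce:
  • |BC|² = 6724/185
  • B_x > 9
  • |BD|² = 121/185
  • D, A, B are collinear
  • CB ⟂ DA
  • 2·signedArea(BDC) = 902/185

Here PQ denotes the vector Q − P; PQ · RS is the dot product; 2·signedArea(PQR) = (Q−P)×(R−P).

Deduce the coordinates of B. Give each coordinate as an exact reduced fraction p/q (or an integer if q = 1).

B = (1806/185, 412/185)

1. B_x = 1806/185  [D, A, B are collinear ∩ CB ⟂ DA]
2. B_y = 412/185  [D, A, B are collinear ∩ CB ⟂ DA]
   → B = (1806/185, 412/185)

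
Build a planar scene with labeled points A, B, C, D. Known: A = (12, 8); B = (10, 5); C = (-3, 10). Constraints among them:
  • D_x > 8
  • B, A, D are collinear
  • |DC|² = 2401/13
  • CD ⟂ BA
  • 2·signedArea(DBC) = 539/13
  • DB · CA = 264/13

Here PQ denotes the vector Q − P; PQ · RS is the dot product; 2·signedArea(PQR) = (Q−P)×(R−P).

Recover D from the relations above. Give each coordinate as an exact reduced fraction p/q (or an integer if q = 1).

D = (108/13, 32/13)

1. D_x = 108/13  [B, A, D are collinear ∩ CD ⟂ BA]
2. D_y = 32/13  [B, A, D are collinear ∩ CD ⟂ BA]
   → D = (108/13, 32/13)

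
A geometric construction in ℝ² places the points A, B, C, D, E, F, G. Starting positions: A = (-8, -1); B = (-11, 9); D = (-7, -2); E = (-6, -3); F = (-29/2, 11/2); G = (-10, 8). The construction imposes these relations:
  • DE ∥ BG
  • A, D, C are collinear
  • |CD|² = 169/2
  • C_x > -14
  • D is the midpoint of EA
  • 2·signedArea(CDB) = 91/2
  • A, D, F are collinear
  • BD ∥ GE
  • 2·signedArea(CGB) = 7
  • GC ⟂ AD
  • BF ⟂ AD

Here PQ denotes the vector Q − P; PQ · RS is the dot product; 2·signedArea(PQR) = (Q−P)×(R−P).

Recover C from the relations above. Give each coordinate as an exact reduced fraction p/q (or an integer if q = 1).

C = (-27/2, 9/2)

1. C_x = -27/2  [A, D, C are collinear ∩ GC ⟂ AD]
2. C_y = 9/2  [A, D, C are collinear ∩ GC ⟂ AD]
   → C = (-27/2, 9/2)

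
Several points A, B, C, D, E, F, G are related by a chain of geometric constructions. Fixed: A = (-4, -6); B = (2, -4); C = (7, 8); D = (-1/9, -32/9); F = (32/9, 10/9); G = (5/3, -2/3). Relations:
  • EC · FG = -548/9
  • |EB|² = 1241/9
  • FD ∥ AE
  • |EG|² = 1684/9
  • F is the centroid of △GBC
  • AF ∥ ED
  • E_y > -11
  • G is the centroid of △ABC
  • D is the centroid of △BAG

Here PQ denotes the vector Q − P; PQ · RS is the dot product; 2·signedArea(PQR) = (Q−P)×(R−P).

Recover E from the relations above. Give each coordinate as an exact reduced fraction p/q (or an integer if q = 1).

E = (-23/3, -32/3)

1. E_x = -23/3  [AF ∥ ED ∩ FD ∥ AE]
2. E_y = -32/3  [AF ∥ ED ∩ FD ∥ AE]
   → E = (-23/3, -32/3)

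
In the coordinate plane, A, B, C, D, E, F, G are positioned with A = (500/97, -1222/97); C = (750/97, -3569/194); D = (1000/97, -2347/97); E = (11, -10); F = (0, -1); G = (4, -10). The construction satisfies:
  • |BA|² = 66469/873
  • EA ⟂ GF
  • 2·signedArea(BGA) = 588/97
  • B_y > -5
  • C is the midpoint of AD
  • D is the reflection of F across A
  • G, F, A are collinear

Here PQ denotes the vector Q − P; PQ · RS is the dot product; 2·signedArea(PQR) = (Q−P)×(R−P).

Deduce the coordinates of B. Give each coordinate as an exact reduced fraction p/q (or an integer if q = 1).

B = (11/3, -4)

1. B_x = 11/3  [line 252/97·x + 112/97·y + -476/97 = 0 ∩ |BA|² = 66469/873]
2. B_y = -4  [line 252/97·x + 112/97·y + -476/97 = 0 ∩ |BA|² = 66469/873]
   → B = (11/3, -4)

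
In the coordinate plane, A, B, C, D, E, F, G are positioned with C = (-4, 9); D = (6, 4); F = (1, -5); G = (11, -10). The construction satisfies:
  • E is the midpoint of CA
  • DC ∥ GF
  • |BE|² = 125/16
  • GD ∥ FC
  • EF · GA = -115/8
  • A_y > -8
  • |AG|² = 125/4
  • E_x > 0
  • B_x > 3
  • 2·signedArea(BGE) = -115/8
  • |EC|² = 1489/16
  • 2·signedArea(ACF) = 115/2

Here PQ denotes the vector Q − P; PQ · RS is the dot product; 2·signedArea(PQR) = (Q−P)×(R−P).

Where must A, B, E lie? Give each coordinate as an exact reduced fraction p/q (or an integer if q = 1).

1. A_x = 6  [line 14·x + 5·y + -93/2 = 0 ∩ |AG|² = 125/4]
2. A_y = -15/2  [line 14·x + 5·y + -93/2 = 0 ∩ |AG|² = 125/4]
   → A = (6, -15/2)
3. E_x = 1  [E is the midpoint of CA]
4. E_y = 3/4  [E is the midpoint of CA]
   → E = (1, 3/4)
5. B_x = 7/2  [line -43/4·x + -10·y + 261/8 = 0 ∩ |BE|² = 125/16]
6. B_y = -1/2  [line -43/4·x + -10·y + 261/8 = 0 ∩ |BE|² = 125/16]
   → B = (7/2, -1/2)

A = (6, -15/2)
B = (7/2, -1/2)
E = (1, 3/4)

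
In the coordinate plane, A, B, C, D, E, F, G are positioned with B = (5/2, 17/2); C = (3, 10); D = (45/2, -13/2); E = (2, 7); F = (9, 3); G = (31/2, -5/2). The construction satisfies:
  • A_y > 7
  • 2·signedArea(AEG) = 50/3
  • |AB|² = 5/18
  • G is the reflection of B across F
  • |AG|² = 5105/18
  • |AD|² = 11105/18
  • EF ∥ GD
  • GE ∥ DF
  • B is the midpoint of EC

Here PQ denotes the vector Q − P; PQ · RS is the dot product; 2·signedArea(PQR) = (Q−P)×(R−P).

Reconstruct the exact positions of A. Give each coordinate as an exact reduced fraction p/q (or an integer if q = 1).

A = (7/3, 8)

1. A_x = 7/3  [line 19/2·x + 27/2·y + -781/6 = 0 ∩ |AG|² = 5105/18]
2. A_y = 8  [line 19/2·x + 27/2·y + -781/6 = 0 ∩ |AG|² = 5105/18]
   → A = (7/3, 8)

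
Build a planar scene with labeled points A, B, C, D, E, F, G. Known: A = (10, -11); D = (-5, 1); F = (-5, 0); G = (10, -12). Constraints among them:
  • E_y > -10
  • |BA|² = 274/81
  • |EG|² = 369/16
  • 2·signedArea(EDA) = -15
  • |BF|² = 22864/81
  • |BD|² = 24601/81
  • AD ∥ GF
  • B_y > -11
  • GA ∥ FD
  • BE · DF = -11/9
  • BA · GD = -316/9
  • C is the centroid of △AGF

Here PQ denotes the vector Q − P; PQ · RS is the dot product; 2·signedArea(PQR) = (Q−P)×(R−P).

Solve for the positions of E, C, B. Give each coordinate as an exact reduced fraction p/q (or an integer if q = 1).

1. E_x = 25/4  [line 12·x + 15·y + 60 = 0 ∩ |EG|² = 369/16]
2. E_y = -9  [line 12·x + 15·y + 60 = 0 ∩ |EG|² = 369/16]
   → E = (25/4, -9)
3. C_x = 5  [C is the centroid of △AGF]
4. C_y = -23/3  [C is the centroid of △AGF]
   → C = (5, -23/3)
5. B_x = 25/3  [BE · DF = -11/9 ∩ BA · GD = -316/9]
6. B_y = -92/9  [BE · DF = -11/9 ∩ BA · GD = -316/9]
   → B = (25/3, -92/9)

B = (25/3, -92/9)
C = (5, -23/3)
E = (25/4, -9)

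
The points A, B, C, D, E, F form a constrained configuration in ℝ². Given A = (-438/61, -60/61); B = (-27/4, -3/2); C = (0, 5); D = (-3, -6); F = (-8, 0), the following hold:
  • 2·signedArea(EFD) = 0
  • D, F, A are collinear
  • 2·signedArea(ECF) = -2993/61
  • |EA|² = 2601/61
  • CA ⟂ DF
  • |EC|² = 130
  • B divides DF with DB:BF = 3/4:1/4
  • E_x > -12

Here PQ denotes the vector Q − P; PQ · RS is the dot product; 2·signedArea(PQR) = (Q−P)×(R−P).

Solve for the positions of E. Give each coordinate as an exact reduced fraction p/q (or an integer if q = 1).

1. E_x = -693/61  [2·signedArea(EFD) = 0 ∩ 2·signedArea(ECF) = -2993/61]
2. E_y = 246/61  [2·signedArea(EFD) = 0 ∩ 2·signedArea(ECF) = -2993/61]
   → E = (-693/61, 246/61)

E = (-693/61, 246/61)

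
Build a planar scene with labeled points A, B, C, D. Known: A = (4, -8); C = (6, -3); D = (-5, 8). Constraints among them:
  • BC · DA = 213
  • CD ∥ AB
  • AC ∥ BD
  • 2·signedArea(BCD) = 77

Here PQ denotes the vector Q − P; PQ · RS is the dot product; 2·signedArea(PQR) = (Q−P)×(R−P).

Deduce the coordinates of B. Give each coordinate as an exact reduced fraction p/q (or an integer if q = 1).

1. B_x = -7  [AC ∥ BD ∩ CD ∥ AB]
2. B_y = 3  [AC ∥ BD ∩ CD ∥ AB]
   → B = (-7, 3)

B = (-7, 3)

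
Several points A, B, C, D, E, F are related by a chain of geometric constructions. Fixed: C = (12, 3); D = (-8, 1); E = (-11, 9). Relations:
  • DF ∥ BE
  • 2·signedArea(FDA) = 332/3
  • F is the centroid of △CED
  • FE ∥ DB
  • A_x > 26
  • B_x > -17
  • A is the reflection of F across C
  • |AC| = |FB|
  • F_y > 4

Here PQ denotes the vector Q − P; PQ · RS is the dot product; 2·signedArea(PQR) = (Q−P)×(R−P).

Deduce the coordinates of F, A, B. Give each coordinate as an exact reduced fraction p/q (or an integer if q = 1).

A = (79/3, 5/3)
B = (-50/3, 17/3)
F = (-7/3, 13/3)

1. F_x = -7/3  [F is the centroid of △CED]
2. F_y = 13/3  [F is the centroid of △CED]
   → F = (-7/3, 13/3)
3. A_x = 79/3  [A is the reflection of F across C]
4. A_y = 5/3  [A is the reflection of F across C]
   → A = (79/3, 5/3)
5. B_x = -50/3  [DF ∥ BE ∩ FE ∥ DB]
6. B_y = 17/3  [DF ∥ BE ∩ FE ∥ DB]
   → B = (-50/3, 17/3)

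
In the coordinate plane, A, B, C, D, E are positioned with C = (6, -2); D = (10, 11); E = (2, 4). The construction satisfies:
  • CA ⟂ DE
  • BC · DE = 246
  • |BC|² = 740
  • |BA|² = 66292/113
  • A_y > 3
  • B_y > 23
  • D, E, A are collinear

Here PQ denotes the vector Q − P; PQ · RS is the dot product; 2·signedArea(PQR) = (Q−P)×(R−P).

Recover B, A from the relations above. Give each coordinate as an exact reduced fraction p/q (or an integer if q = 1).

1. B_x = 14  [line 8·x + 7·y + -280 = 0 ∩ |BC|² = 740]
2. B_y = 24  [line 8·x + 7·y + -280 = 0 ∩ |BC|² = 740]
   → B = (14, 24)
3. A_x = 146/113  [D, E, A are collinear ∩ CA ⟂ DE]
4. A_y = 382/113  [D, E, A are collinear ∩ CA ⟂ DE]
   → A = (146/113, 382/113)

A = (146/113, 382/113)
B = (14, 24)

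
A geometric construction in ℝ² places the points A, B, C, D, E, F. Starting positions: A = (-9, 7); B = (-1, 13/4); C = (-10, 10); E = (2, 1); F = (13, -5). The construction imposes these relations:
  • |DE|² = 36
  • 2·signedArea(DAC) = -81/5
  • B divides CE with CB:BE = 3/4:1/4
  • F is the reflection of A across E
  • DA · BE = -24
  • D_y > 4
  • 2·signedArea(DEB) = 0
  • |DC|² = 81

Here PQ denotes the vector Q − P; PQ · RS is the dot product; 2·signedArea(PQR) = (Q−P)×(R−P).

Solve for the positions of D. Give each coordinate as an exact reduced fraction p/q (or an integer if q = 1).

D = (-14/5, 23/5)

1. D_x = -14/5  [2·signedArea(DEB) = 0 ∩ 2·signedArea(DAC) = -81/5]
2. D_y = 23/5  [2·signedArea(DEB) = 0 ∩ 2·signedArea(DAC) = -81/5]
   → D = (-14/5, 23/5)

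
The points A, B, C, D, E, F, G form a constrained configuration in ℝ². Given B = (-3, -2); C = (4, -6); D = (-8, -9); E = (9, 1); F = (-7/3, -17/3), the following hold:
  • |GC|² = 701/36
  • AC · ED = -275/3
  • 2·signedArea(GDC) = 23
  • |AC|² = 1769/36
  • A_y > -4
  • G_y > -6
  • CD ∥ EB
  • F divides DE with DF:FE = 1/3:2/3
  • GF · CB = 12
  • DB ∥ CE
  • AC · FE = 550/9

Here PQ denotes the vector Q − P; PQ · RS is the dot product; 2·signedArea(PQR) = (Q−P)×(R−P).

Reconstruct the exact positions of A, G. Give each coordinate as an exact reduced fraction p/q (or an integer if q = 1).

1. A_x = -8/3  [line -34/3·x + -20/3·y + -502/9 = 0 ∩ |AC|² = 1769/36]
2. A_y = -23/6  [line -34/3·x + -20/3·y + -502/9 = 0 ∩ |AC|² = 1769/36]
   → A = (-8/3, -23/6)
3. G_x = -1/3  [2·signedArea(GDC) = 23 ∩ GF · CB = 12]
4. G_y = -31/6  [2·signedArea(GDC) = 23 ∩ GF · CB = 12]
   → G = (-1/3, -31/6)

A = (-8/3, -23/6)
G = (-1/3, -31/6)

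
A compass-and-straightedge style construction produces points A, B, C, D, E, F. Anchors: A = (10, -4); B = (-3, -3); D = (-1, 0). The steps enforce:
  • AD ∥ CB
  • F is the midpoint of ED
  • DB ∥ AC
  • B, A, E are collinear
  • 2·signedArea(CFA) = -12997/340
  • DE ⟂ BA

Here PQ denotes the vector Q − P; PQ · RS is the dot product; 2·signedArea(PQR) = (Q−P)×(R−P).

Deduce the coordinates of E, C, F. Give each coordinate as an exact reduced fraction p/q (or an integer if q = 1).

1. E_x = -211/170  [B, A, E are collinear ∩ DE ⟂ BA]
2. E_y = -533/170  [B, A, E are collinear ∩ DE ⟂ BA]
   → E = (-211/170, -533/170)
3. C_x = 8  [AD ∥ CB ∩ DB ∥ AC]
4. C_y = -7  [AD ∥ CB ∩ DB ∥ AC]
   → C = (8, -7)
5. F_x = -381/340  [F is the midpoint of ED]
6. F_y = -533/340  [F is the midpoint of ED]
   → F = (-381/340, -533/340)

C = (8, -7)
E = (-211/170, -533/170)
F = (-381/340, -533/340)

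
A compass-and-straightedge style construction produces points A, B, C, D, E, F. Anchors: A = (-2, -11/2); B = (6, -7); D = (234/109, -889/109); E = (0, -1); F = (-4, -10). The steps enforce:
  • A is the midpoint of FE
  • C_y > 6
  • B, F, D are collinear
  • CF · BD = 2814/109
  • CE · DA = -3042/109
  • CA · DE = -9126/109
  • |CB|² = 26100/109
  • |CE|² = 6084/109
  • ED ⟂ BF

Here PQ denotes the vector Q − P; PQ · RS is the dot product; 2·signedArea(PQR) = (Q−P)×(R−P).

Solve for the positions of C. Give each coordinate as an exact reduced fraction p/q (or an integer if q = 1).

1. C_x = -234/109  [CF · BD = 2814/109 ∩ CA · DE = -9126/109]
2. C_y = 671/109  [CF · BD = 2814/109 ∩ CA · DE = -9126/109]
   → C = (-234/109, 671/109)

C = (-234/109, 671/109)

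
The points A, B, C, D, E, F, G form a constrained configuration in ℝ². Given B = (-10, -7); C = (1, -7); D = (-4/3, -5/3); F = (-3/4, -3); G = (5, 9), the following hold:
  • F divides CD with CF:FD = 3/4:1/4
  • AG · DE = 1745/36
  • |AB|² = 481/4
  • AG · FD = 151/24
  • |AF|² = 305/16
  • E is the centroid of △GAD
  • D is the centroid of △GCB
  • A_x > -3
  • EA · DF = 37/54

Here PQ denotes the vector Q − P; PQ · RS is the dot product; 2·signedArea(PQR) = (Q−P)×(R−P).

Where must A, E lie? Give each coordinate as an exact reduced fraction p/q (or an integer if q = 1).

1. A_x = -5/2  [line 7/12·x + -4/3·y + 67/24 = 0 ∩ |AF|² = 305/16]
2. A_y = 1  [line 7/12·x + -4/3·y + 67/24 = 0 ∩ |AF|² = 305/16]
   → A = (-5/2, 1)
3. E_x = 7/18  [AG · DE = 1745/36 ∩ E is the centroid of △GAD]
4. E_y = 25/9  [AG · DE = 1745/36 ∩ E is the centroid of △GAD]
   → E = (7/18, 25/9)

A = (-5/2, 1)
E = (7/18, 25/9)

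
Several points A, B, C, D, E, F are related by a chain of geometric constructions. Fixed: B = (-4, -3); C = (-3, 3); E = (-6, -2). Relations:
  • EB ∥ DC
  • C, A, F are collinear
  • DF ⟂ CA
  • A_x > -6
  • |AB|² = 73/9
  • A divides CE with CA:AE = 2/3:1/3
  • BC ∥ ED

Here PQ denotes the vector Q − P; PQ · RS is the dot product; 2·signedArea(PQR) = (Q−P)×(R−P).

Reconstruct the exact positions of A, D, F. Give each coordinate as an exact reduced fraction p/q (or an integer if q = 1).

1. A_x = -5  [A divides CE with CA:AE = 2/3:1/3]
2. A_y = -1/3  [A divides CE with CA:AE = 2/3:1/3]
   → A = (-5, -1/3)
3. D_x = -5  [EB ∥ DC ∩ BC ∥ ED]
4. D_y = 4  [EB ∥ DC ∩ BC ∥ ED]
   → D = (-5, 4)
5. F_x = -105/34  [C, A, F are collinear ∩ DF ⟂ CA]
6. F_y = 97/34  [C, A, F are collinear ∩ DF ⟂ CA]
   → F = (-105/34, 97/34)

A = (-5, -1/3)
D = (-5, 4)
F = (-105/34, 97/34)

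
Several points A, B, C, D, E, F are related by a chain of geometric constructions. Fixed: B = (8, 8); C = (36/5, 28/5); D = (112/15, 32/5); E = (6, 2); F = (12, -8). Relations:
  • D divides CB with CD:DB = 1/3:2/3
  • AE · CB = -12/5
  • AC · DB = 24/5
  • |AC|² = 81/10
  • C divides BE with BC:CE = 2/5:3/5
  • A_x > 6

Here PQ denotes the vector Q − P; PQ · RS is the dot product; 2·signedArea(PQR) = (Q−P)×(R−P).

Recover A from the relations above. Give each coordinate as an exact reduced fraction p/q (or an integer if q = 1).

1. A_x = 63/10  [line -4/5·x + -12/5·y + 12 = 0 ∩ |AC|² = 81/10]
2. A_y = 29/10  [line -4/5·x + -12/5·y + 12 = 0 ∩ |AC|² = 81/10]
   → A = (63/10, 29/10)

A = (63/10, 29/10)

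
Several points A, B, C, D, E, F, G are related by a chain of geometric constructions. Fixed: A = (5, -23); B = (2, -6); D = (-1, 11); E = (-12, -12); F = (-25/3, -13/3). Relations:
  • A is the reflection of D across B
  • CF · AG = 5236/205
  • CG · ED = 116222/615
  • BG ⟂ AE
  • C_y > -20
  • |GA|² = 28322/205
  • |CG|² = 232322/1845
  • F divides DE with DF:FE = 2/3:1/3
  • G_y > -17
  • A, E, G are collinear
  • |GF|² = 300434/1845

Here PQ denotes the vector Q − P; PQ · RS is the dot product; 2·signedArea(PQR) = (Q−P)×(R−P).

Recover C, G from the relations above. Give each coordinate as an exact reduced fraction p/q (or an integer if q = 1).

1. G_x = -998/205  [A, E, G are collinear ∩ BG ⟂ AE]
2. G_y = -3406/205  [A, E, G are collinear ∩ BG ⟂ AE]
   → G = (-998/205, -3406/205)
3. C_x = -47/3  [CG · ED = 116222/615 ∩ CF · AG = 5236/205]
4. C_y = -59/3  [CG · ED = 116222/615 ∩ CF · AG = 5236/205]
   → C = (-47/3, -59/3)

C = (-47/3, -59/3)
G = (-998/205, -3406/205)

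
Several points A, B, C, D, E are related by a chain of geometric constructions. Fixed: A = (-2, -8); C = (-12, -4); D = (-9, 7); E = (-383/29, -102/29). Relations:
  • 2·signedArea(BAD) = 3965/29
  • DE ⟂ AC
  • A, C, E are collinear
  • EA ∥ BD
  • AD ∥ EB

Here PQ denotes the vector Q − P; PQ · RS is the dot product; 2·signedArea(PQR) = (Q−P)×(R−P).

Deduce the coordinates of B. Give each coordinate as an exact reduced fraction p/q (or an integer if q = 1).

1. B_x = -586/29  [EA ∥ BD ∩ AD ∥ EB]
2. B_y = 333/29  [EA ∥ BD ∩ AD ∥ EB]
   → B = (-586/29, 333/29)

B = (-586/29, 333/29)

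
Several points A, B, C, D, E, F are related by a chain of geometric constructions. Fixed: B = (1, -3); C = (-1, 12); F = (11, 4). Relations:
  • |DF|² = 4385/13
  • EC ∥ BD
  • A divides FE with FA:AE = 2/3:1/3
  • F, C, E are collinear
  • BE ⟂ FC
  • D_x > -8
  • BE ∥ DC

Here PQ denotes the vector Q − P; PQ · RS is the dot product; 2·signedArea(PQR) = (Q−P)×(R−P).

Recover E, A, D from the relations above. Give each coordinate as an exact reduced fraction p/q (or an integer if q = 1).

1. E_x = 95/13  [F, C, E are collinear ∩ BE ⟂ FC]
2. E_y = 84/13  [F, C, E are collinear ∩ BE ⟂ FC]
   → E = (95/13, 84/13)
3. A_x = 111/13  [A divides FE with FA:AE = 2/3:1/3]
4. A_y = 220/39  [A divides FE with FA:AE = 2/3:1/3]
   → A = (111/13, 220/39)
5. D_x = -95/13  [BE ∥ DC ∩ EC ∥ BD]
6. D_y = 33/13  [BE ∥ DC ∩ EC ∥ BD]
   → D = (-95/13, 33/13)

A = (111/13, 220/39)
D = (-95/13, 33/13)
E = (95/13, 84/13)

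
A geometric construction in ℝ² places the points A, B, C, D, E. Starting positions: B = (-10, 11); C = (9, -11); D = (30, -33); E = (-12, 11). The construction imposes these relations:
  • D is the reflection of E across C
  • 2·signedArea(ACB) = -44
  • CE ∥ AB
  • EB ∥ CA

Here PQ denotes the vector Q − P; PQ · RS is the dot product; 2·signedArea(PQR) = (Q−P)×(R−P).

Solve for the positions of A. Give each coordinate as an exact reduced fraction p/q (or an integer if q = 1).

1. A_x = 11  [CE ∥ AB ∩ EB ∥ CA]
2. A_y = -11  [CE ∥ AB ∩ EB ∥ CA]
   → A = (11, -11)

A = (11, -11)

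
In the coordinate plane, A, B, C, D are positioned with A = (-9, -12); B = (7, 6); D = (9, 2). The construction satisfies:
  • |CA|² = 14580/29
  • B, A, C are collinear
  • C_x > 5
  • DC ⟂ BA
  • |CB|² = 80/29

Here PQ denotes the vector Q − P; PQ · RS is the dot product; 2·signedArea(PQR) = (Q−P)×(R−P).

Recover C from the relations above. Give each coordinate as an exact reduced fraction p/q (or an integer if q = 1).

1. C_x = 171/29  [B, A, C are collinear ∩ DC ⟂ BA]
2. C_y = 138/29  [B, A, C are collinear ∩ DC ⟂ BA]
   → C = (171/29, 138/29)

C = (171/29, 138/29)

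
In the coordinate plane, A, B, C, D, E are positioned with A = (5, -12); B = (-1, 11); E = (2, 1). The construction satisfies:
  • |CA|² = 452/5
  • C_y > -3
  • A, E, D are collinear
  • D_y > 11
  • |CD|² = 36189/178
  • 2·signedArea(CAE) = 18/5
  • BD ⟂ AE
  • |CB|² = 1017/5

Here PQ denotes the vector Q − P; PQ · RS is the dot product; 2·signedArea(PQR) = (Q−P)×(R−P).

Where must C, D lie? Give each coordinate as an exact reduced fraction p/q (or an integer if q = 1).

1. C_x = 13/5  [line -13·x + -3·y + 127/5 = 0 ∩ |CA|² = 452/5]
2. C_y = -14/5  [line -13·x + -3·y + 127/5 = 0 ∩ |CA|² = 452/5]
   → C = (13/5, -14/5)
3. D_x = -61/178  [A, E, D are collinear ∩ BD ⟂ AE]
4. D_y = 1985/178  [A, E, D are collinear ∩ BD ⟂ AE]
   → D = (-61/178, 1985/178)

C = (13/5, -14/5)
D = (-61/178, 1985/178)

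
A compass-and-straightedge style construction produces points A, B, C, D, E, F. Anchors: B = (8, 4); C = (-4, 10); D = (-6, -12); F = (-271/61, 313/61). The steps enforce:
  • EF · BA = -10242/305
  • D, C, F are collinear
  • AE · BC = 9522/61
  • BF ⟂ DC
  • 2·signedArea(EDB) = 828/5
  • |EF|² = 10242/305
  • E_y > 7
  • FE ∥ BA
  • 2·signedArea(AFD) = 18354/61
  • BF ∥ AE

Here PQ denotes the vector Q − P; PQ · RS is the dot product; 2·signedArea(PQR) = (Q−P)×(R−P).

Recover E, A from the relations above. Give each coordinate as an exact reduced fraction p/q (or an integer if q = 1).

A = (4039/305, 1973/305)
E = (4/5, 38/5)

1. E_x = 4/5  [line -16·x + 14·y + -468/5 = 0 ∩ |EF|² = 10242/305]
2. E_y = 38/5  [line -16·x + 14·y + -468/5 = 0 ∩ |EF|² = 10242/305]
   → E = (4/5, 38/5)
3. A_x = 4039/305  [EF · BA = -10242/305 ∩ BF ∥ AE]
4. A_y = 1973/305  [EF · BA = -10242/305 ∩ BF ∥ AE]
   → A = (4039/305, 1973/305)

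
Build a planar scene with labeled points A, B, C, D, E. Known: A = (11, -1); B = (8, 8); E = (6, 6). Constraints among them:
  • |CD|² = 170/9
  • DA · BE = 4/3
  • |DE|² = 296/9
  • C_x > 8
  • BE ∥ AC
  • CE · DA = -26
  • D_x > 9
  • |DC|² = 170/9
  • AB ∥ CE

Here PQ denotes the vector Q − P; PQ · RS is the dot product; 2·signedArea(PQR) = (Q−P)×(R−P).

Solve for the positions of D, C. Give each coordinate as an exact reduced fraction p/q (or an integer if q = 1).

1. D_x = 28/3  [line 2·x + 2·y + -64/3 = 0 ∩ |DE|² = 296/9]
2. D_y = 4/3  [line 2·x + 2·y + -64/3 = 0 ∩ |DE|² = 296/9]
   → D = (28/3, 4/3)
3. C_x = 9  [AB ∥ CE ∩ BE ∥ AC]
4. C_y = -3  [AB ∥ CE ∩ BE ∥ AC]
   → C = (9, -3)

C = (9, -3)
D = (28/3, 4/3)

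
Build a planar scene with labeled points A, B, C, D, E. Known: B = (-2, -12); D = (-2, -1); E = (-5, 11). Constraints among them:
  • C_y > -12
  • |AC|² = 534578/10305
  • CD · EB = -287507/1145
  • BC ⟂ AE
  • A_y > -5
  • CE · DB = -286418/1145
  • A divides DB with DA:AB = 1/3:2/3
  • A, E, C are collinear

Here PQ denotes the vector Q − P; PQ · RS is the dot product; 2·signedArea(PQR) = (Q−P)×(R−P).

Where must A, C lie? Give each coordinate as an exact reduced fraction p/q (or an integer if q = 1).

1. A_x = -2  [A divides DB with DA:AB = 1/3:2/3]
2. A_y = -14/3  [A divides DB with DA:AB = 1/3:2/3]
   → A = (-2, -14/3)
3. C_x = -739/1145  [A, E, C are collinear ∩ BC ⟂ AE]
4. C_y = -13443/1145  [A, E, C are collinear ∩ BC ⟂ AE]
   → C = (-739/1145, -13443/1145)

A = (-2, -14/3)
C = (-739/1145, -13443/1145)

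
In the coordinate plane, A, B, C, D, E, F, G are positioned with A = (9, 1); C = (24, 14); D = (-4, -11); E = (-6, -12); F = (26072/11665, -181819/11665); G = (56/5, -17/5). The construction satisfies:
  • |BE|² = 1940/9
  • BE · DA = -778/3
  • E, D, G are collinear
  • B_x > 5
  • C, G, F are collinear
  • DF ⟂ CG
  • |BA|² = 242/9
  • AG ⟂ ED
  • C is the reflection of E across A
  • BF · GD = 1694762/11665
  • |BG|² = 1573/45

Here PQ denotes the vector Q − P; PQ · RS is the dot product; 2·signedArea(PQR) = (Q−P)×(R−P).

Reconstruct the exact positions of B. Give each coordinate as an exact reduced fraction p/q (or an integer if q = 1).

1. B_x = 16/3  [BF · GD = 1694762/11665 ∩ BE · DA = -778/3]
2. B_y = -8/3  [BF · GD = 1694762/11665 ∩ BE · DA = -778/3]
   → B = (16/3, -8/3)

B = (16/3, -8/3)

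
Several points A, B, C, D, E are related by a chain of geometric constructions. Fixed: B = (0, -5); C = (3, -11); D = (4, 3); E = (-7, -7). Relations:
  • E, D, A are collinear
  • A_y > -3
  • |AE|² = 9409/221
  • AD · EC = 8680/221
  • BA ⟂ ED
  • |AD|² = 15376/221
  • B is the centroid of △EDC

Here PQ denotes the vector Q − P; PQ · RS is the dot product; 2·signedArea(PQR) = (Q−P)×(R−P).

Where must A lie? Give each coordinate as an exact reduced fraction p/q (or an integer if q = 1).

A = (-480/221, -577/221)

1. A_x = -480/221  [E, D, A are collinear ∩ BA ⟂ ED]
2. A_y = -577/221  [E, D, A are collinear ∩ BA ⟂ ED]
   → A = (-480/221, -577/221)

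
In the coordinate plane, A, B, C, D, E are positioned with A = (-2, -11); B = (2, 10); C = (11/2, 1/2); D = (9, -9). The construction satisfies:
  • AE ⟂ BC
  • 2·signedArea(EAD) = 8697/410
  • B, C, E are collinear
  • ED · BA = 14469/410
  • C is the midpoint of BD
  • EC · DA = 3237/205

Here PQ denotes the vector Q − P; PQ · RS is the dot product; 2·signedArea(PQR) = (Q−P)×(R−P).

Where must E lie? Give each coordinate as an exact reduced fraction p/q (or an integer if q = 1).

1. E_x = 3417/410  [B, C, E are collinear ∩ AE ⟂ BC]
2. E_y = -2949/410  [B, C, E are collinear ∩ AE ⟂ BC]
   → E = (3417/410, -2949/410)

E = (3417/410, -2949/410)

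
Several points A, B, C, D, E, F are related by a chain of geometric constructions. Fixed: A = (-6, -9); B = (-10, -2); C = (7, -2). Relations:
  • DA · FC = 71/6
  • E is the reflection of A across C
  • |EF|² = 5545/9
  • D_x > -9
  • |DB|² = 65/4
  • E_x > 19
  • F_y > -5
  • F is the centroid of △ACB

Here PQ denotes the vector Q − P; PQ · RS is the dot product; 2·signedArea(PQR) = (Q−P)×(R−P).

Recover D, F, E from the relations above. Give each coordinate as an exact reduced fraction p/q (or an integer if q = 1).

1. F_x = -3  [F is the centroid of △ACB]
2. F_y = -13/3  [F is the centroid of △ACB]
   → F = (-3, -13/3)
3. E_x = 20  [E is the reflection of A across C]
4. E_y = 5  [E is the reflection of A across C]
   → E = (20, 5)
5. D_x = -8  [line -10·x + -7/3·y + -557/6 = 0 ∩ |DB|² = 65/4]
6. D_y = -11/2  [line -10·x + -7/3·y + -557/6 = 0 ∩ |DB|² = 65/4]
   → D = (-8, -11/2)

D = (-8, -11/2)
E = (20, 5)
F = (-3, -13/3)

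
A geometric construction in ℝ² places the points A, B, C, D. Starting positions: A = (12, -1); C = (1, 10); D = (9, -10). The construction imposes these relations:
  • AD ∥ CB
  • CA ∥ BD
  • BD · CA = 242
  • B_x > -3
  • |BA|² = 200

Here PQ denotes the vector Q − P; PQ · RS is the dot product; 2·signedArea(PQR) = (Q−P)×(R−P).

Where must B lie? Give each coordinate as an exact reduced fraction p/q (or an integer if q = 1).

B = (-2, 1)

1. B_x = -2  [CA ∥ BD ∩ AD ∥ CB]
2. B_y = 1  [CA ∥ BD ∩ AD ∥ CB]
   → B = (-2, 1)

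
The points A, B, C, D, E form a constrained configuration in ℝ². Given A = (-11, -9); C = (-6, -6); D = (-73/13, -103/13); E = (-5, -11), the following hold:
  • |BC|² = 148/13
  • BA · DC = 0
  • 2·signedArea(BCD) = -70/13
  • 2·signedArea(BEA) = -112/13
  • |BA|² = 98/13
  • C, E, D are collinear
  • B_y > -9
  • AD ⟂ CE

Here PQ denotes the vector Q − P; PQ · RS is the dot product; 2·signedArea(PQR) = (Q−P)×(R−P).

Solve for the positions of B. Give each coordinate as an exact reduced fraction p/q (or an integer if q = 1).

B = (-108/13, -110/13)

1. B_x = -108/13  [BA · DC = 0 ∩ 2·signedArea(BCD) = -70/13]
2. B_y = -110/13  [BA · DC = 0 ∩ 2·signedArea(BCD) = -70/13]
   → B = (-108/13, -110/13)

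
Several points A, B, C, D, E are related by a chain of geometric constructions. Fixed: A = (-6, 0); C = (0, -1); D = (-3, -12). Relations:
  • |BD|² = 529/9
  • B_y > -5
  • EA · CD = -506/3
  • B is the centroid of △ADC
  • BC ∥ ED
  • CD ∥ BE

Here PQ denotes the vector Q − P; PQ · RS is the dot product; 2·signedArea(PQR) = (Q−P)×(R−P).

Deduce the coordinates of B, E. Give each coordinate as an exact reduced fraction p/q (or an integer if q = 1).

1. B_x = -3  [B is the centroid of △ADC]
2. B_y = -13/3  [B is the centroid of △ADC]
   → B = (-3, -13/3)
3. E_x = -6  [BC ∥ ED ∩ CD ∥ BE]
4. E_y = -46/3  [BC ∥ ED ∩ CD ∥ BE]
   → E = (-6, -46/3)

B = (-3, -13/3)
E = (-6, -46/3)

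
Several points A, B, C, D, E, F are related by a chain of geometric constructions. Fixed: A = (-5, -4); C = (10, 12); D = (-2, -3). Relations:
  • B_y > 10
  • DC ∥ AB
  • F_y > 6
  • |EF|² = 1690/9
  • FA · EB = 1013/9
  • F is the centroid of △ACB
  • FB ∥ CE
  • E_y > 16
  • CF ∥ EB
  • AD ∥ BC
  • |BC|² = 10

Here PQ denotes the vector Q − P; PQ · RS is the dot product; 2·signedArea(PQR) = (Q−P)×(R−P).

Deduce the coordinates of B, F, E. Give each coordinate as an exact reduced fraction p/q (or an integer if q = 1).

1. B_x = 7  [AD ∥ BC ∩ DC ∥ AB]
2. B_y = 11  [AD ∥ BC ∩ DC ∥ AB]
   → B = (7, 11)
3. F_x = 4  [F is the centroid of △ACB]
4. F_y = 19/3  [F is the centroid of △ACB]
   → F = (4, 19/3)
5. E_x = 13  [CF ∥ EB ∩ FB ∥ CE]
6. E_y = 50/3  [CF ∥ EB ∩ FB ∥ CE]
   → E = (13, 50/3)

B = (7, 11)
E = (13, 50/3)
F = (4, 19/3)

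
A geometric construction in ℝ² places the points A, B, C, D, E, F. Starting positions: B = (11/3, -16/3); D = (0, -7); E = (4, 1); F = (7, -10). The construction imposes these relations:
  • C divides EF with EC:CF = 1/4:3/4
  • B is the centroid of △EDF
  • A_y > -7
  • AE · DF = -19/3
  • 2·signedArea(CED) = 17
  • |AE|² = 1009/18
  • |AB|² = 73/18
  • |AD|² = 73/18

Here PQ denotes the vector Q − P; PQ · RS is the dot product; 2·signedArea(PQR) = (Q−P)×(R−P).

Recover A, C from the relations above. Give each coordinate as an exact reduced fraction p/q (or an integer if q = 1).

A = (11/6, -37/6)
C = (19/4, -7/4)

1. A_x = 11/6  [line -7·x + 3·y + 94/3 = 0 ∩ |AD|² = 73/18]
2. A_y = -37/6  [line -7·x + 3·y + 94/3 = 0 ∩ |AD|² = 73/18]
   → A = (11/6, -37/6)
3. C_x = 19/4  [C divides EF with EC:CF = 1/4:3/4]
4. C_y = -7/4  [C divides EF with EC:CF = 1/4:3/4]
   → C = (19/4, -7/4)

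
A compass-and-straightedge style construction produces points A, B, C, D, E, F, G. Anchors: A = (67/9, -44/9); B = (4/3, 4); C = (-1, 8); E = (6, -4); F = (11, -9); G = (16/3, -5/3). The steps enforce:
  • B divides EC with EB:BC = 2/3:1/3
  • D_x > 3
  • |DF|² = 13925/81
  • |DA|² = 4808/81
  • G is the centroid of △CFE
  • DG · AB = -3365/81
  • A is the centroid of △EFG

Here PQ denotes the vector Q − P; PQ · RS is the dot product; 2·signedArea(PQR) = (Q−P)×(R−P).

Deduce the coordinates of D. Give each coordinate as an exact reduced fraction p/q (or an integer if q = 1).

1. D_x = 29/9  [line 55/9·x + -80/9·y + -475/81 = 0 ∩ |DA|² = 4808/81]
2. D_y = 14/9  [line 55/9·x + -80/9·y + -475/81 = 0 ∩ |DA|² = 4808/81]
   → D = (29/9, 14/9)

D = (29/9, 14/9)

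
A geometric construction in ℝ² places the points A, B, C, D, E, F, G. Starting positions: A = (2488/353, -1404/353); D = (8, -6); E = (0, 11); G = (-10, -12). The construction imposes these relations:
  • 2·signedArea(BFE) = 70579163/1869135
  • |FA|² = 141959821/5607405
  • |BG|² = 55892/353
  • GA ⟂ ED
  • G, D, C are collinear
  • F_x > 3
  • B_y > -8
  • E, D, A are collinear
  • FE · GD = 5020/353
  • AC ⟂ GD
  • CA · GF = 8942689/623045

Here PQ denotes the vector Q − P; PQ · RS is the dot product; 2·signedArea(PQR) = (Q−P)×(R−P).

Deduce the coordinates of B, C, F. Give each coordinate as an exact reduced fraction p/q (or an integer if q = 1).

1. C_x = 13679/1765  [G, D, C are collinear ∩ AC ⟂ GD]
2. C_y = -10737/1765  [G, D, C are collinear ∩ AC ⟂ GD]
   → C = (13679/1765, -10737/1765)
3. F_x = 16649/5295  [FE · GD = 5020/353 ∩ CA · GF = 8942689/623045]
4. F_y = -4252/5295  [FE · GD = 5020/353 ∩ CA · GF = 8942689/623045]
   → F = (16649/5295, -4252/5295)
5. B_x = 594/353  [line -62497/5295·x + -16649/5295·y + -1977032/623045 = 0 ∩ |BG|² = 55892/353]
6. B_y = -2586/353  [line -62497/5295·x + -16649/5295·y + -1977032/623045 = 0 ∩ |BG|² = 55892/353]
   → B = (594/353, -2586/353)

B = (594/353, -2586/353)
C = (13679/1765, -10737/1765)
F = (16649/5295, -4252/5295)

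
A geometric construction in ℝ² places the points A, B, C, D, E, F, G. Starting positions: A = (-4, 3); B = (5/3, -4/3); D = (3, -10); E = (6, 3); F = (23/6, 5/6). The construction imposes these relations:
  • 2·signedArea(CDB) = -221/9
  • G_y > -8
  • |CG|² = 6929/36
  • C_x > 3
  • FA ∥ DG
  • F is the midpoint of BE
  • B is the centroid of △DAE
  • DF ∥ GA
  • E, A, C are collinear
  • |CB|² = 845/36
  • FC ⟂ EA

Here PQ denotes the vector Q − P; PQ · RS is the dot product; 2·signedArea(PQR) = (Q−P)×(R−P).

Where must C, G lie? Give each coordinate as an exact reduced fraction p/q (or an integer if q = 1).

C = (23/6, 3)
G = (-29/6, -47/6)

1. C_x = 23/6  [E, A, C are collinear ∩ FC ⟂ EA]
2. C_y = 3  [E, A, C are collinear ∩ FC ⟂ EA]
   → C = (23/6, 3)
3. G_x = -29/6  [DF ∥ GA ∩ FA ∥ DG]
4. G_y = -47/6  [DF ∥ GA ∩ FA ∥ DG]
   → G = (-29/6, -47/6)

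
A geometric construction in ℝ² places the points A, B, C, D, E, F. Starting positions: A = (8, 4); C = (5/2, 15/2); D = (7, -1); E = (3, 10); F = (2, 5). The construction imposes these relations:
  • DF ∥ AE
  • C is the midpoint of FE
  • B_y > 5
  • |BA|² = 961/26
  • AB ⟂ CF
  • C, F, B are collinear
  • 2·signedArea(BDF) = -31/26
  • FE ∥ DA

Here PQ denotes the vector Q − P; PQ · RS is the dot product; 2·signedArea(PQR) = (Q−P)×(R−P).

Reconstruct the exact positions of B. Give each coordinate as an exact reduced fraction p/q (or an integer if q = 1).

B = (53/26, 135/26)

1. B_x = 53/26  [C, F, B are collinear ∩ AB ⟂ CF]
2. B_y = 135/26  [C, F, B are collinear ∩ AB ⟂ CF]
   → B = (53/26, 135/26)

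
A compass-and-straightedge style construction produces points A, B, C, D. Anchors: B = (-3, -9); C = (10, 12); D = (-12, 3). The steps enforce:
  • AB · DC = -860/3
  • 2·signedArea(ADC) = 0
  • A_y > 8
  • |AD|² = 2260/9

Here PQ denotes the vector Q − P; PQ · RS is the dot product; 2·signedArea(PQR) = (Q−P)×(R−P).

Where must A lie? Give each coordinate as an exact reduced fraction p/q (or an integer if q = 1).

A = (8/3, 9)

1. A_x = 8/3  [2·signedArea(ADC) = 0 ∩ AB · DC = -860/3]
2. A_y = 9  [2·signedArea(ADC) = 0 ∩ AB · DC = -860/3]
   → A = (8/3, 9)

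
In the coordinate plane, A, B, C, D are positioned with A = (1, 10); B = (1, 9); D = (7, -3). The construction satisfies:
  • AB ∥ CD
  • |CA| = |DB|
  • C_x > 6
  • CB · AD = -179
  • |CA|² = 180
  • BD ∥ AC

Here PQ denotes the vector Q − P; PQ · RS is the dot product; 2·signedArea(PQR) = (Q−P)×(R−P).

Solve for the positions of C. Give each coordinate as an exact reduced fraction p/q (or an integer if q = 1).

C = (7, -2)

1. C_x = 7  [AB ∥ CD ∩ BD ∥ AC]
2. C_y = -2  [AB ∥ CD ∩ BD ∥ AC]
   → C = (7, -2)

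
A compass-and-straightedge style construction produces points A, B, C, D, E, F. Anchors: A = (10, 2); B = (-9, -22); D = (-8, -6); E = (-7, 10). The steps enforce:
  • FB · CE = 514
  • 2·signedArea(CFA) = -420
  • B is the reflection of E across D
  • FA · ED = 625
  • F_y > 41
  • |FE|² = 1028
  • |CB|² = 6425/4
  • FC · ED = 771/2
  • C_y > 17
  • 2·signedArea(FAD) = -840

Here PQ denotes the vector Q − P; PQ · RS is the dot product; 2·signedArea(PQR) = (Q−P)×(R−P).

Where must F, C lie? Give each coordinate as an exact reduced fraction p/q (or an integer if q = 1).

C = (-13/2, 18)
F = (-5, 42)

1. F_x = -5  [FA · ED = 625 ∩ 2·signedArea(FAD) = -840]
2. F_y = 42  [FA · ED = 625 ∩ 2·signedArea(FAD) = -840]
   → F = (-5, 42)
3. C_x = -13/2  [2·signedArea(CFA) = -420 ∩ FC · ED = 771/2]
4. C_y = 18  [2·signedArea(CFA) = -420 ∩ FC · ED = 771/2]
   → C = (-13/2, 18)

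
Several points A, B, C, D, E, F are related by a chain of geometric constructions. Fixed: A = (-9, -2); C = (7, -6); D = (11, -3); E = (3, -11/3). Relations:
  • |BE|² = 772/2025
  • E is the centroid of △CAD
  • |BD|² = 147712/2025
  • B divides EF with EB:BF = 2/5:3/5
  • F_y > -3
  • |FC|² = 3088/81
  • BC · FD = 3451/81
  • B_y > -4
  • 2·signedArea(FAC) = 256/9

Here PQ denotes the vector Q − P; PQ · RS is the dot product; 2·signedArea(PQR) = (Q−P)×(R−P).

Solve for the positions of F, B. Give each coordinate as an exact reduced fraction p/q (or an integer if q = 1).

1. F_x = 5/3  [line 4·x + 16·y + 356/9 = 0 ∩ |FC|² = 3088/81]
2. F_y = -26/9  [line 4·x + 16·y + 356/9 = 0 ∩ |FC|² = 3088/81]
   → F = (5/3, -26/9)
3. B_x = 37/15  [B divides EF with EB:BF = 2/5:3/5]
4. B_y = -151/45  [B divides EF with EB:BF = 2/5:3/5]
   → B = (37/15, -151/45)

B = (37/15, -151/45)
F = (5/3, -26/9)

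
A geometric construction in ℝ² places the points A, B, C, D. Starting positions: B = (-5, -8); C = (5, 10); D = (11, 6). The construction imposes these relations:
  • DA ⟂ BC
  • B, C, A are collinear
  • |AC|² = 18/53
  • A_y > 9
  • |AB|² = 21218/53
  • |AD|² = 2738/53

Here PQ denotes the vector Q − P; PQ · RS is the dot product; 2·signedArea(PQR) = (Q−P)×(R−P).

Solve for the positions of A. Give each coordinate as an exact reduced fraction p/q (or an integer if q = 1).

A = (250/53, 503/53)

1. A_x = 250/53  [B, C, A are collinear ∩ DA ⟂ BC]
2. A_y = 503/53  [B, C, A are collinear ∩ DA ⟂ BC]
   → A = (250/53, 503/53)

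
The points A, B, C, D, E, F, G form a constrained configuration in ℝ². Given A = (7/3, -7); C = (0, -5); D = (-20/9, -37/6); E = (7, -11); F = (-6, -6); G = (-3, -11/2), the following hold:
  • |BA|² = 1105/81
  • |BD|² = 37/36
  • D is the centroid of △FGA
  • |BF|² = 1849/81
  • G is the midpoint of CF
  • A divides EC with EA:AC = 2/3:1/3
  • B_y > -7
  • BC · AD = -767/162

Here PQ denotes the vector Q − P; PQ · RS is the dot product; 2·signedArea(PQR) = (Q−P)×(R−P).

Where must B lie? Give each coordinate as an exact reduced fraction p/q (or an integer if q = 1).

B = (-11/9, -6)

1. B_x = -11/9  [line 41/9·x + -5/6·y + 46/81 = 0 ∩ |BF|² = 1849/81]
2. B_y = -6  [line 41/9·x + -5/6·y + 46/81 = 0 ∩ |BF|² = 1849/81]
   → B = (-11/9, -6)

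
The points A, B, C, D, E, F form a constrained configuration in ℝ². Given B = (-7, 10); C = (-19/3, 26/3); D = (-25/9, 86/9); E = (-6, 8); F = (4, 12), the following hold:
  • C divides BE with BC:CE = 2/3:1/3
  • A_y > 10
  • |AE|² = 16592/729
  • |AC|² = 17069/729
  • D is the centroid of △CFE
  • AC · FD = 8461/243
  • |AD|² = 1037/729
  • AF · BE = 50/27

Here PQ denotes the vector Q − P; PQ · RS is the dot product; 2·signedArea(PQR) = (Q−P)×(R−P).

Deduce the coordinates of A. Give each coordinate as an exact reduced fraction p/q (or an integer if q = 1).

1. A_x = -46/27  [AC · FD = 8461/243 ∩ AF · BE = 50/27]
2. A_y = 272/27  [AC · FD = 8461/243 ∩ AF · BE = 50/27]
   → A = (-46/27, 272/27)

A = (-46/27, 272/27)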